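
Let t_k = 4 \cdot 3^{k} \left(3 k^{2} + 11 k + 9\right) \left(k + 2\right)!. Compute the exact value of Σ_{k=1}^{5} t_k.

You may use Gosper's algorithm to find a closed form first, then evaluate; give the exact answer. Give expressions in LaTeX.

The ratio is 3*(3*k**3 + 26*k**2 + 74*k + 69)/(3*k**2 + 11*k + 9).
Normal form (A,B,C) = (3*k + 9, 1, k**2 + 11*k/3 + 3).
Key eq: (3*k + 9)·f(k+1) = (1)·f(k) + (k**2 + 11*k/3 + 3).
deg f ≤ 1 (via 1,0,2).
Solve for f: f(k) = k/3 (degree 1 ≤ 1).
So s_k = (B(k−1)f/C)·t_k = (k/(3*k**2 + 11*k + 9))·t_k = 4*3**k*k*factorial(k + 2).
s_(k+1) − s_k = 4*3**k*(3*k**2 + 11*k + 9)*factorial(k + 2) = t_k.
Telescoping: Σ = s_(6) − s_(1) = 705438720 − (72) = 705438648.

Σ = 705438648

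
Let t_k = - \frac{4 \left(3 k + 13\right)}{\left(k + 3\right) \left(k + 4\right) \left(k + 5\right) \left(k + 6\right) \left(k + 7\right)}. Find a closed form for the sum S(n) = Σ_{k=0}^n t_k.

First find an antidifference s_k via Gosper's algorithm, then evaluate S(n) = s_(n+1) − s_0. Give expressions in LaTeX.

S(n) = \frac{2 \left(- n^{3} - 17 n^{2} - 94 n - 78\right)}{45 \left(n^{3} + 17 n^{2} + 94 n + 168\right)}

t_(k+1)/t_k = (k + 3)*(3*k + 16)/((k + 8)*(3*k + 13)).
Factor: A=k + 3; B=k + 8; C=k + 13/3.
f must satisfy (k + 3)·f(k+1) − (k + 7)·f(k) = k + 13/3.
deg f ≤ 4 (via 1,1,1).
Match coefficients ⇒ f(k) = k*(k + 4)*(k**2 + 14*k + 63)/270.
Get s_k = R·t_k = 2*k*(-k**2 - 14*k - 63)/(45*(k**3 + 14*k**2 + 63*k + 90)) with R(k) = B(k−1)f(k)/C(k) = k*(k + 4)*(k + 7)*(k**2 + 14*k + 63)/(90*(3*k + 13)).
Verify: 4*(-3*k - 13)/(k**5 + 25*k**4 + 245*k**3 + 1175*k**2 + 2754*k + 2520) matches t_k.
s_(n+1) = 2*(-n**3 - 17*n**2 - 94*n - 78)/(45*(n**3 + 17*n**2 + 94*n + 168)) and s_(0) = 0, so S(n) = 2*(-n**3 - 17*n**2 - 94*n - 78)/(45*(n**3 + 17*n**2 + 94*n + 168)).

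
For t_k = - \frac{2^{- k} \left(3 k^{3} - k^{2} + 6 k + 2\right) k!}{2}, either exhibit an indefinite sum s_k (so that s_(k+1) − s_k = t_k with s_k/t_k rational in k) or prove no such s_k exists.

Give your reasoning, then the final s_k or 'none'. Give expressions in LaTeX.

t_(k+1)/t_k = (k + 1)*(6*k + 3*(k + 1)**3 - (k + 1)**2 + 8)/(2*(3*k**3 - k**2 + 6*k + 2)).
Gosper form: A/B · C(k+1)/C(k) with A=k/2 + 1/2, B=1, C=k**3 - k**2/3 + 2*k + 2/3.
Solve (k/2 + 1/2)·f(k+1) − (1)·f(k) = k**3 - k**2/3 + 2*k + 2/3.
deg f ≤ 2 (via 1,0,3).
Match coefficients ⇒ f(k) = 2*(3*k**2 - 4*k - 3)/3.
Then R = B(k−1)f/C = 2*(3*k**2 - 4*k - 3)/(3*k**3 - k**2 + 6*k + 2), so s_k = R(k)·t_k = (-3*k**2 + 4*k + 3)*factorial(k)/2**k.
Verify: -(3*k**3 - k**2 + 6*k + 2)*factorial(k)/(2*2**k) matches t_k.

s_k = 2^{- k} \left(- 3 k^{2} + 4 k + 3\right) k!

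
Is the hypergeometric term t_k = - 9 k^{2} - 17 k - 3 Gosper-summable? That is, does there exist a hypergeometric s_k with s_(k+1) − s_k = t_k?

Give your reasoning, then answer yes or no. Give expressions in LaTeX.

t_(k+1)/t_k = (9*k**2 + 35*k + 29)/(9*k**2 + 17*k + 3).
Gosper form: A/B · C(k+1)/C(k) with A=1, B=1, C=k**2 + 17*k/9 + 1/3.
Set up (1)·f(k+1) − (1)·f(k) − (k**2 + 17*k/9 + 1/3) = 0.
Bound: deg f ≤ 3.
Solve for f: f(k) = k*(k + 2)*(3*k - 2)/9 (degree 3 ≤ 3).
Get s_k = R·t_k = k*(-3*k**2 - 4*k + 4) with R(k) = B(k−1)f(k)/C(k) = k*(k + 2)*(3*k - 2)/(9*k**2 + 17*k + 3).
Verify: -9*k**2 - 17*k - 3 matches t_k.

Yes. s_k = k \left(- 3 k^{2} - 4 k + 4\right).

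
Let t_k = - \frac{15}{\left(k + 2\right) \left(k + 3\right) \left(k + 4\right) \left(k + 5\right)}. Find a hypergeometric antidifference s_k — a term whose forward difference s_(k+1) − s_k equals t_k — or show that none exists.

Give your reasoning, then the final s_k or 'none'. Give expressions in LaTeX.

s_k = \frac{5 k \left(- k^{2} - 9 k - 26\right)}{24 \left(k + 2\right) \left(k + 3\right) \left(k + 4\right)}

t_(k+1)/t_k = (k + 2)/(k + 6).
Normal form (A,B,C) = (k + 2, k + 6, 1).
Key eq: (k + 2)·f(k+1) = (k + 5)·f(k) + (1).
Bound: deg f ≤ 3.
A polynomial solution: f(k) = k*(k**2 + 9*k + 26)/72.
Certificate R = B(k−1)f/C = k*(k + 5)*(k**2 + 9*k + 26)/72 gives s_k = 5*k*(-k**2 - 9*k - 26)/(24*(k + 2)*(k + 3)*(k + 4)).
Δs = -15/(k**4 + 14*k**3 + 71*k**2 + 154*k + 120), as required.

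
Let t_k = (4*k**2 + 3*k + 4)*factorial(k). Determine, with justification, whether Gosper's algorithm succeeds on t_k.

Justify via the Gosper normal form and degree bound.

Yes. s_k = (4*k - 1)*factorial(k).

Compute t_(k+1)/t_k: get (k + 1)*(3*k + 4*(k + 1)**2 + 7)/(4*k**2 + 3*k + 4).
A = k + 1, B = 1, C = k**2 + 3*k/4 + 1.
Set up (k + 1)·f(k+1) − (1)·f(k) − (k**2 + 3*k/4 + 1) = 0.
Degrees (1,0,2) ⇒ d ≤ 1.
Match coefficients ⇒ f(k) = (4*k - 1)/4.
Get s_k = R·t_k = (4*k - 1)*factorial(k) with R(k) = B(k−1)f(k)/C(k) = (4*k - 1)/(4*k**2 + 3*k + 4).
Check: Δs_k = (4*k**2 + 3*k + 4)*factorial(k). ✓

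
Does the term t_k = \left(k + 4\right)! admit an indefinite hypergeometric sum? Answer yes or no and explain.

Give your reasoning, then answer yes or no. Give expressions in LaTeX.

t_(k+1)/t_k = k + 5.
Normal form (A,B,C) = (k + 5, 1, 1).
f must satisfy (k + 5)·f(k+1) − (1)·f(k) = 1.
deg f ≤ -1 (via 1,0,0).
d = -1 < 0 ⇒ no nonzero polynomial f; not summable.

No — negative degree bound, so no certificate f.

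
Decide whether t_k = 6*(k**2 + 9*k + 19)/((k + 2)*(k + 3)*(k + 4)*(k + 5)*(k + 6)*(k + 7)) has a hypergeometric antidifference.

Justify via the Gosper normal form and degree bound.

Yes. s_k = k*(k**2 + 12*k + 44)/(24*(k**3 + 12*k**2 + 44*k + 48)).

The ratio is (k + 2)*(9*k + (k + 1)**2 + 28)/((k + 8)*(k**2 + 9*k + 19)).
A = k + 2, B = k + 8, C = k**2 + 9*k + 19.
Set up (k + 2)·f(k+1) − (k + 7)·f(k) − (k**2 + 9*k + 19) = 0.
d = 5 from the (1,1,2) case.
Coefficient equations give f(k) = k*(k + 3)*(k + 5)*(k**2 + 12*k + 44)/144.
R(k) = B(k−1)·f(k)/C(k) = k*(k + 3)*(k + 5)*(k + 7)*(k**2 + 12*k + 44)/(144*(k**2 + 9*k + 19)); s_k = R·t_k = k*(k**2 + 12*k + 44)/(24*(k**3 + 12*k**2 + 44*k + 48)).
Check: Δs_k = 6*(k**2 + 9*k + 19)/(k**6 + 27*k**5 + 295*k**4 + 1665*k**3 + 5104*k**2 + 8028*k + 5040). ✓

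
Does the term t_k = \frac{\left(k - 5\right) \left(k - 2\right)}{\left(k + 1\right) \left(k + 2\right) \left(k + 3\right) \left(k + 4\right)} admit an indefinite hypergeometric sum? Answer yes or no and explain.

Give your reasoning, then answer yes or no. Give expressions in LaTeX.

Step 1: r(k) = (k - 4)*(k - 1)*(k + 1)/((k - 5)*(k - 2)*(k + 5)).
Take A(k)=k + 1, B(k)=k + 5, C(k)=k**2 - 7*k + 10.
Need (k + 1)·f(k+1) − (k + 4)·f(k) = k**2 - 7*k + 10.
Bound: deg f ≤ 3.
Coefficient equations give f(k) = k*(k**2 + 4*k + 15)/2.
Certificate R = B(k−1)f/C = k*(k + 4)*(k**2 + 4*k + 15)/(2*(k - 5)*(k - 2)) gives s_k = k*(k**2 + 4*k + 15)/(2*(k**3 + 6*k**2 + 11*k + 6)).
Check: Δs_k = (k**2 - 7*k + 10)/(k**4 + 10*k**3 + 35*k**2 + 50*k + 24). ✓

Yes. s_k = \frac{k \left(k^{2} + 4 k + 15\right)}{2 \left(k^{3} + 6 k^{2} + 11 k + 6\right)}.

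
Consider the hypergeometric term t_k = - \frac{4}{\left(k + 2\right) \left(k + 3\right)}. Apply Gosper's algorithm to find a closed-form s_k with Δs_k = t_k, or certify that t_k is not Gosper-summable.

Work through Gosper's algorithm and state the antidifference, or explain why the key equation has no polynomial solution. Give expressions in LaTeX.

r(k) = (k + 2)/(k + 4) after simplifying.
Take A(k)=k + 2, B(k)=k + 4, C(k)=1.
Key eq: (k + 2)·f(k+1) = (k + 3)·f(k) + (1).
From deg A=1, deg B=1, deg C=0: d=1.
A polynomial solution: f(k) = k/2.
So s_k = (B(k−1)f/C)·t_k = (k*(k + 3)/2)·t_k = -2*k/(k + 2).
Verify: -4/(k**2 + 5*k + 6) matches t_k.

s_k = - \frac{2 k}{k + 2}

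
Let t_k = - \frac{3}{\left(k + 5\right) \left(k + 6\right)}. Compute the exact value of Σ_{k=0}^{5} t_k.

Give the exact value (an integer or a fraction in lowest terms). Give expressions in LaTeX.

Σ = -18/55

Ratio r(k) = (k + 5)/(k + 7).
Gosper form: A/B · C(k+1)/C(k) with A=k + 5, B=k + 7, C=1.
Need (k + 5)·f(k+1) − (k + 6)·f(k) = 1.
d = 1 from the (1,1,0) case.
Match coefficients ⇒ f(k) = k/5.
So s_k = (B(k−1)f/C)·t_k = (k*(k + 6)/5)·t_k = -3*k/(5*k + 25).
s_(k+1) − s_k = -3/(k**2 + 11*k + 30) = t_k.
Telescoping: Σ = s_(6) − s_(0) = -18/55 − (0) = -18/55.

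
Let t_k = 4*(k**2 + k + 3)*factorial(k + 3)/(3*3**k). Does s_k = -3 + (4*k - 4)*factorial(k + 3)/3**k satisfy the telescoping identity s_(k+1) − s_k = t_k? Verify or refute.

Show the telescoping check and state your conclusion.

Valid — Δs_k = t_k.

s_(k+1) = 4*3**(-k - 1)*k*factorial(k + 4) - 3
s_(k+1) − s_k = 4*(k**2 + k + 3)*factorial(k + 3)/(3*3**k)
(s_(k+1) − s_k) − t_k = 0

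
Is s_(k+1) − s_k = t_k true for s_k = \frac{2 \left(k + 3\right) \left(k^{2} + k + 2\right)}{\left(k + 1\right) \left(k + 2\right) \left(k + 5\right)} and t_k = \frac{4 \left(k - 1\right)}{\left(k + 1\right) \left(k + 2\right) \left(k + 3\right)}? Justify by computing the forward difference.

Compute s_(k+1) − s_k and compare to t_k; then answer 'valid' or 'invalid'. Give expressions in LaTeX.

s_(k+1) = 2*(k + 4)*(k + (k + 1)**2 + 3)/((k + 2)*(k + 3)*(k + 6))
s_(k+1) − s_k = 8*(k**3 + 6*k**2 + 8*k - 7)/(k**5 + 17*k**4 + 107*k**3 + 307*k**2 + 396*k + 180)
(s_(k+1) − s_k) − t_k = 4*(k**3 + 2*k**2 - 3*k + 16)/(k**5 + 17*k**4 + 107*k**3 + 307*k**2 + 396*k + 180)

Invalid: residual \frac{4 \left(k^{3} + 2 k^{2} - 3 k + 16\right)}{k^{5} + 17 k^{4} + 107 k^{3} + 307 k^{2} + 396 k + 180} ≠ 0.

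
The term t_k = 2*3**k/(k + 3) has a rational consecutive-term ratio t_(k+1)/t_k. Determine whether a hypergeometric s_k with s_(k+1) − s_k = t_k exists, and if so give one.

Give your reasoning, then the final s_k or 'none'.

no hypergeometric antidifference exists

t_(k+1)/t_k = 3*(k + 3)/(k + 4).
Gosper form: A/B · C(k+1)/C(k) with A=3*k + 9, B=k + 4, C=1.
Solve (3*k + 9)·f(k+1) − (k + 3)·f(k) = 1.
d = -1 from the (1,1,0) case.
Bound -1 < 0, so the key equation has no polynomial solution.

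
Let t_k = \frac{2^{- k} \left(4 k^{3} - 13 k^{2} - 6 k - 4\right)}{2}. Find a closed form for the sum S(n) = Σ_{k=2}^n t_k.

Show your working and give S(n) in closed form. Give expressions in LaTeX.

Step 1: r(k) = (4*k**3 - k**2 - 20*k - 19)/(2*(4*k**3 - 13*k**2 - 6*k - 4)).
Take A(k)=1/2, B(k)=1, C(k)=k**3 - 13*k**2/4 - 3*k/2 - 1.
Need (1/2)·f(k+1) − (1)·f(k) = k**3 - 13*k**2/4 - 3*k/2 - 1.
d = 3 from the (0,0,3) case.
Solve for f: f(k) = -(4*k**3 - k**2 + 4*k + 3)/2 (degree 3 ≤ 3).
So s_k = (B(k−1)f/C)·t_k = (-2*(4*k**3 - k**2 + 4*k + 3)/(4*k**3 - 13*k**2 - 6*k - 4))·t_k = (-4*k**3 + k**2 - 4*k - 3)/2**k.
Verify: (4*k**3 - 13*k**2 - 6*k - 4)/(2*2**k) matches t_k.
s_(n+1) = 2**(-n - 1)*(-4*n**3 - 11*n**2 - 14*n - 10) and s_(2) = -39/4, so S(n) = 2**(-n - 2)*(39*2**n - 8*n**3 - 22*n**2 - 28*n - 20).

S(n) = 2^{- n - 2} \left(39 \cdot 2^{n} - 8 n^{3} - 22 n^{2} - 28 n - 20\right)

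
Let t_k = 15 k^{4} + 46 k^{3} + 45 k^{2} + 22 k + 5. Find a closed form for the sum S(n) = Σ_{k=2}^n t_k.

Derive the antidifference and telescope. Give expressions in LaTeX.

r(k) = (15*k**4 + 106*k**3 + 273*k**2 + 310*k + 133)/(15*k**4 + 46*k**3 + 45*k**2 + 22*k + 5) after simplifying.
Take A(k)=1, B(k)=1, C(k)=k**4 + 46*k**3/15 + 3*k**2 + 22*k/15 + 1/3.
Key eq: (1)·f(k+1) = (1)·f(k) + (k**4 + 46*k**3/15 + 3*k**2 + 22*k/15 + 1/3).
From deg A=0, deg B=0, deg C=4: d=5.
Coefficient equations give f(k) = k*(3*k**4 + 4*k**3 - 3*k**2 + 1)/15.
Then R = B(k−1)f/C = k*(3*k**4 + 4*k**3 - 3*k**2 + 1)/(15*k**4 + 46*k**3 + 45*k**2 + 22*k + 5), so s_k = R(k)·t_k = 3*k**5 + 4*k**4 - 3*k**3 + k.
Δs = 15*k**4 + 46*k**3 + 45*k**2 + 22*k + 5, as required.
Telescope: S(n) = s_(n+1) − s_(2) = 3*n**5 + 19*n**4 + 43*n**3 + 45*n**2 + 23*n + 5 − (138) = 3*n**5 + 19*n**4 + 43*n**3 + 45*n**2 + 23*n - 133.

S(n) = 3 n^{5} + 19 n^{4} + 43 n^{3} + 45 n^{2} + 23 n - 133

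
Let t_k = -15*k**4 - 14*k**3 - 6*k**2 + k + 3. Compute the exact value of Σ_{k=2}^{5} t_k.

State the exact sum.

Σ = -18104

Compute t_(k+1)/t_k: get (15*k**4 + 74*k**3 + 138*k**2 + 113*k + 31)/(15*k**4 + 14*k**3 + 6*k**2 - k - 3).
Normal form (A,B,C) = (1, 1, k**4 + 14*k**3/15 + 2*k**2/5 - k/15 - 1/5).
Solve (1)·f(k+1) − (1)·f(k) = k**4 + 14*k**3/15 + 2*k**2/5 - k/15 - 1/5.
deg f ≤ 5 (via 0,0,4).
Solving with deg f ≤ 5: f(k) = k*(3*k**4 - 4*k**3 - 2)/15.
Then R = B(k−1)f/C = k*(3*k**4 - 4*k**3 - 2)/(15*k**4 + 14*k**3 + 6*k**2 - k - 3), so s_k = R(k)·t_k = k*(-3*k**4 + 4*k**3 + 2).
Δs = -15*k**4 - 14*k**3 - 6*k**2 + k + 3, as required.
Sum = s_(6) − s_(2); s_(6) = -18132, s_(2) = -28 ⇒ -18104.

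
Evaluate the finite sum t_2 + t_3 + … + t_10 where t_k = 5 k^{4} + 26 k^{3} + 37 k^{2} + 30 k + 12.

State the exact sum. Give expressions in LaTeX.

Compute t_(k+1)/t_k: get (5*k**4 + 46*k**3 + 145*k**2 + 202*k + 110)/(5*k**4 + 26*k**3 + 37*k**2 + 30*k + 12).
So A=1 and B=1, with C=k**4 + 26*k**3/5 + 37*k**2/5 + 6*k + 12/5.
f must satisfy (1)·f(k+1) − (1)·f(k) = k**4 + 26*k**3/5 + 37*k**2/5 + 6*k + 12/5.
deg f ≤ 5 (via 0,0,4).
Solve for f: f(k) = k*(k**4 + 4*k**3 + k**2 + 3*k + 3)/5 (degree 5 ≤ 5).
So s_k = (B(k−1)f/C)·t_k = (k*(k**4 + 4*k**3 + k**2 + 3*k + 3)/(5*k**4 + 26*k**3 + 37*k**2 + 30*k + 12))·t_k = k*(k**4 + 4*k**3 + k**2 + 3*k + 3).
Δs = 5*k**4 + 26*k**3 + 37*k**2 + 30*k + 12, as required.
Sum = s_(11) − s_(2); s_(11) = 221342, s_(2) = 122 ⇒ 221220.

Σ = 221220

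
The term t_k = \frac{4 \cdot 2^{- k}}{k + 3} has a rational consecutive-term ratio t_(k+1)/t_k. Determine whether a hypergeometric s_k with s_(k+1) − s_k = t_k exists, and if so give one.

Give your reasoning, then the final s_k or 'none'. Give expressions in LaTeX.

The ratio is (k + 3)/(2*(k + 4)).
Normal form (A,B,C) = (k/2 + 3/2, k + 4, 1).
Need (k/2 + 3/2)·f(k+1) − (k + 3)·f(k) = 1.
deg f ≤ -1 (via 1,1,0).
d = -1 < 0 ⇒ no nonzero polynomial f; not summable.

none — t_k is not Gosper-summable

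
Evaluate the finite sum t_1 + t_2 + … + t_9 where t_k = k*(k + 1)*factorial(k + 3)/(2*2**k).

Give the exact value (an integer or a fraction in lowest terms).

Σ = 48648612

Compute t_(k+1)/t_k: get k/2 + 3 + 4/k.
A = k/2 + 2, B = 1, C = k**2 + k.
Need (k/2 + 2)·f(k+1) − (1)·f(k) = k**2 + k.
From deg A=1, deg B=0, deg C=2: d=1.
Solve for f: f(k) = 2*(k - 2) (degree 1 ≤ 1).
Certificate R = B(k−1)f/C = 2*(k - 2)/(k*(k + 1)) gives s_k = (k - 2)*factorial(k + 3)/2**k.
Δs = k*(k + 1)*factorial(k + 3)/(2*2**k), as required.
Sum = s_(10) − s_(1); s_(10) = 48648600, s_(1) = -12 ⇒ 48648612.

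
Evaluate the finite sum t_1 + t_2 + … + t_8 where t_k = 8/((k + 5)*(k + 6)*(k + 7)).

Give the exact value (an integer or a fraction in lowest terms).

t_(k+1)/t_k = (k + 5)/(k + 8).
Normal form (A,B,C) = (k + 5, k + 8, 1).
Solve (k + 5)·f(k+1) − (k + 7)·f(k) = 1.
Degrees (1,1,0) ⇒ d ≤ 2.
Solve for f: f(k) = k*(k + 11)/60 (degree 2 ≤ 2).
Then R = B(k−1)f/C = k*(k + 7)*(k + 11)/60, so s_k = R(k)·t_k = 2*k*(k + 11)/(15*(k + 5)*(k + 6)).
Verify: 8/(k**3 + 18*k**2 + 107*k + 210) matches t_k.
Evaluate s at k=9 and k=1: 4/35 and 4/105; difference 8/105.

Σ = 8/105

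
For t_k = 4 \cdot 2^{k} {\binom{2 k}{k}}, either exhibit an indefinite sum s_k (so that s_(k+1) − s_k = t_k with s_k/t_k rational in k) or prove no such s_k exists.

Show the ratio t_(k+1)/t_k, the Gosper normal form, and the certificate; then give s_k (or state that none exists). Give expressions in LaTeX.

The ratio is 4*(2*k + 1)/(k + 1).
Normal form (A,B,C) = (8*k + 4, k + 1, 1).
Need (8*k + 4)·f(k+1) − (k)·f(k) = 1.
Bound: deg f ≤ -1.
Bound -1 < 0, so the key equation has no polynomial solution.

none (Gosper's algorithm certifies no s_k)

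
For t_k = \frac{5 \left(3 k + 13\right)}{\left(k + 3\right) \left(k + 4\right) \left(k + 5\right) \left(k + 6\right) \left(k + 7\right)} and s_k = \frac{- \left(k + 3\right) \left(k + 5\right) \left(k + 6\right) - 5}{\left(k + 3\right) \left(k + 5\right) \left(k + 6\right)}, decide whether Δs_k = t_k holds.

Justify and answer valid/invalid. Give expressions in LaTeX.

s_(k+1) = (-(k + 4)*(k + 6)*(k + 7) - 5)/((k + 4)*(k + 6)*(k + 7))
s_(k+1) − s_k = 5*(3*k + 13)/(k**5 + 25*k**4 + 245*k**3 + 1175*k**2 + 2754*k + 2520)
(s_(k+1) − s_k) − t_k = 0

Valid: the claim telescopes to t_k.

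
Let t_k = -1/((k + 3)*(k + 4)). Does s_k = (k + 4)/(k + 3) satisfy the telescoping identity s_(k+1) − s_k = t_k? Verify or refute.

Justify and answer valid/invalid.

s_(k+1) = (k + 5)/(k + 4)
s_(k+1) − s_k = -1/(k**2 + 7*k + 12)
(s_(k+1) − s_k) − t_k = 0

valid (s_(k+1) − s_k reduces to t_k)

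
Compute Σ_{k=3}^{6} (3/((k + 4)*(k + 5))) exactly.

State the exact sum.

Σ = 12/77

Compute t_(k+1)/t_k: get (k + 4)/(k + 6).
So A=k + 4 and B=k + 6, with C=1.
Solve (k + 4)·f(k+1) − (k + 5)·f(k) = 1.
deg f ≤ 1 (via 1,1,0).
Solving with deg f ≤ 1: f(k) = k/4.
R(k) = B(k−1)·f(k)/C(k) = k*(k + 5)/4; s_k = R·t_k = 3*k/(4*(k + 4)).
Check: Δs_k = 3/(k**2 + 9*k + 20). ✓
Evaluate s at k=7 and k=3: 21/44 and 9/28; difference 12/77.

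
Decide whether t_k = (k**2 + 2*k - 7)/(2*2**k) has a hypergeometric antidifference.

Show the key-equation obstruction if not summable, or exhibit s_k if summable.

Yes. s_k = (-k**2 - 4*k + 2)/2**k.

The ratio is (k**2 + 4*k - 4)/(2*(k**2 + 2*k - 7)).
So A=1/2 and B=1, with C=k**2 + 2*k - 7.
Need (1/2)·f(k+1) − (1)·f(k) = k**2 + 2*k - 7.
Bound: deg f ≤ 2.
Match coefficients ⇒ f(k) = -2*(k**2 + 4*k - 2).
So s_k = (B(k−1)f/C)·t_k = (-2*(k**2 + 4*k - 2)/(k**2 + 2*k - 7))·t_k = (-k**2 - 4*k + 2)/2**k.
Check: Δs_k = (k**2 + 2*k - 7)/(2*2**k). ✓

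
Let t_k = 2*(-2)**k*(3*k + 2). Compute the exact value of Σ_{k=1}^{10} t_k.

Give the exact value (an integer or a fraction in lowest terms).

Compute t_(k+1)/t_k: get 2*(-3*k - 5)/(3*k + 2).
Take A(k)=-2, B(k)=1, C(k)=k + 2/3.
f must satisfy (-2)·f(k+1) − (1)·f(k) = k + 2/3.
From deg A=0, deg B=0, deg C=1: d=1.
A polynomial solution: f(k) = -k/3.
R(k) = B(k−1)·f(k)/C(k) = -k/(3*k + 2); s_k = R·t_k = (-2)**(k + 1)*k.
s_(k+1) − s_k = 2*(-2)**k*(3*k + 2) = t_k.
Telescoping: Σ = s_(11) − s_(1) = 45056 − (4) = 45052.

Σ = 45052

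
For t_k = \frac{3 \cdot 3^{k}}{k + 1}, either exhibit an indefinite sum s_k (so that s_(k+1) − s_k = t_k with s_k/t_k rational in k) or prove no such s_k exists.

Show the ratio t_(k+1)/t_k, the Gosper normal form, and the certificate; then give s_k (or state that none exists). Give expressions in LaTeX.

r(k) = 3*(k + 1)/(k + 2) after simplifying.
Factor: A=3*k + 3; B=k + 2; C=1.
Set up (3*k + 3)·f(k+1) − (k + 1)·f(k) − (1) = 0.
Bound: deg f ≤ -1.
Bound -1 < 0, so the key equation has no polynomial solution.

none (Gosper's algorithm certifies no s_k)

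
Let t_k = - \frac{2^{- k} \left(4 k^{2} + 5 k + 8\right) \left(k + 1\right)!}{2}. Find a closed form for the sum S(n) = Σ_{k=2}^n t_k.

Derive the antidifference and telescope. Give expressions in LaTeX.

The ratio is (k + 2)*(5*k + 4*(k + 1)**2 + 13)/(2*(4*k**2 + 5*k + 8)).
A = k/2 + 1, B = 1, C = k**2 + 5*k/4 + 2.
Set up (k/2 + 1)·f(k+1) − (1)·f(k) − (k**2 + 5*k/4 + 2) = 0.
deg f ≤ 1 (via 1,0,2).
Solve for f: f(k) = (4*k + 1)/2 (degree 1 ≤ 1).
Certificate R = B(k−1)f/C = 2*(4*k + 1)/(4*k**2 + 5*k + 8) gives s_k = -(4*k + 1)*factorial(k + 1)/2**k.
Check: Δs_k = -(4*k**2 + 5*k + 8)*factorial(k + 1)/(2*2**k). ✓
Σ_(k=2)^n t_k = s_(n+1) − s_(2) = (-2**(-n - 1)*(4*n + 5)*factorial(n + 2)) − (-27/2), i.e. 2**(-n - 1)*(27*2**n - 4*n**3*factorial(n) - 17*n**2*factorial(n) - 23*n*factorial(n) - 10*factorial(n)).

S(n) = 2^{- n - 1} \left(27 \cdot 2^{n} - 4 n^{3} n! - 17 n^{2} n! - 23 n n! - 10 n!\right)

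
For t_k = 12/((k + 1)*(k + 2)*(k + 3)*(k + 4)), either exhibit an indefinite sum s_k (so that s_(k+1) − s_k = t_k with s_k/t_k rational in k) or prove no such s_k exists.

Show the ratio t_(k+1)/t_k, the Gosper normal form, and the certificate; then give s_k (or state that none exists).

s_k = 2*k*(k**2 + 6*k + 11)/(3*(k + 1)*(k + 2)*(k + 3))

Ratio r(k) = (k + 1)/(k + 5).
Take A(k)=k + 1, B(k)=k + 5, C(k)=1.
Solve (k + 1)·f(k+1) − (k + 4)·f(k) = 1.
d = 3 from the (1,1,0) case.
Match coefficients ⇒ f(k) = k*(k**2 + 6*k + 11)/18.
So s_k = (B(k−1)f/C)·t_k = (k*(k + 4)*(k**2 + 6*k + 11)/18)·t_k = 2*k*(k**2 + 6*k + 11)/(3*(k + 1)*(k + 2)*(k + 3)).
Check: Δs_k = 12/(k**4 + 10*k**3 + 35*k**2 + 50*k + 24). ✓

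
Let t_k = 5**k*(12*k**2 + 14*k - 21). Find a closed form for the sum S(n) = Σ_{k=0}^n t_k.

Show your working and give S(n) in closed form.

S(n) = 15*5**n*n**2 + 10*5**n*n - 25*5**n + 4

Ratio r(k) = 5*(12*k**2 + 38*k + 5)/(12*k**2 + 14*k - 21).
Take A(k)=5, B(k)=1, C(k)=k**2 + 7*k/6 - 7/4.
Set up (5)·f(k+1) − (1)·f(k) − (k**2 + 7*k/6 - 7/4) = 0.
deg f ≤ 2 (via 0,0,2).
Solving with deg f ≤ 2: f(k) = (k - 2)*(3*k + 2)/12.
So s_k = (B(k−1)f/C)·t_k = ((k - 2)*(3*k + 2)/(12*k**2 + 14*k - 21))·t_k = 5**k*(3*k**2 - 4*k - 4).
s_(k+1) − s_k = 5**k*(12*k**2 + 14*k - 21) = t_k.
Σ_(k=0)^n t_k = s_(n+1) − s_(0) = (5**(n + 1)*(3*n**2 + 2*n - 5)) − (-4), i.e. 15*5**n*n**2 + 10*5**n*n - 25*5**n + 4.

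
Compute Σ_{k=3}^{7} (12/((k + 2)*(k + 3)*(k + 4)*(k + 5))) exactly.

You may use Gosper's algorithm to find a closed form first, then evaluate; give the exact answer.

Σ = 37/2310

Step 1: r(k) = (k + 2)/(k + 6).
So A=k + 2 and B=k + 6, with C=1.
Solve (k + 2)·f(k+1) − (k + 5)·f(k) = 1.
Bound: deg f ≤ 3.
Solve for f: f(k) = k*(k**2 + 9*k + 26)/72 (degree 3 ≤ 3).
Then R = B(k−1)f/C = k*(k + 5)*(k**2 + 9*k + 26)/72, so s_k = R(k)·t_k = k*(k**2 + 9*k + 26)/(6*(k + 2)*(k + 3)*(k + 4)).
s_(k+1) − s_k = 12/(k**4 + 14*k**3 + 71*k**2 + 154*k + 120) = t_k.
Telescoping: Σ = s_(8) − s_(3) = 9/55 − (31/210) = 37/2310.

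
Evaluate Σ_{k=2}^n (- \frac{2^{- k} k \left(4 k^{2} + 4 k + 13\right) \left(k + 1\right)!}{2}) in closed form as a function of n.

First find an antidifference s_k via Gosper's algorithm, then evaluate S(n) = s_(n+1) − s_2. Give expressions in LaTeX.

Ratio r(k) = (k + 1)*(k + 2)*(4*k + 4*(k + 1)**2 + 17)/(2*k*(4*k**2 + 4*k + 13)).
Take A(k)=k/2 + 1, B(k)=1, C(k)=k**3 + k**2 + 13*k/4.
Solve (k/2 + 1)·f(k+1) − (1)·f(k) = k**3 + k**2 + 13*k/4.
Degrees (1,0,3) ⇒ d ≤ 2.
Solving with deg f ≤ 2: f(k) = (2*k - 3)*(2*k + 1)/2.
R(k) = B(k−1)·f(k)/C(k) = 2*(2*k - 3)*(2*k + 1)/(k*(4*k**2 + 4*k + 13)); s_k = R·t_k = -(2*k - 3)*(2*k + 1)*factorial(k + 1)/2**k.
Check: Δs_k = -k*(4*k**2 + 4*k + 13)*factorial(k + 1)/(2*2**k). ✓
Telescope: S(n) = s_(n+1) − s_(2) = -2**(-n - 1)*(2*n - 1)*(2*n + 3)*factorial(n + 2) − (-15/2) = 2**(-n - 1)*(15*2**n - 4*n**4*factorial(n) - 16*n**3*factorial(n) - 17*n**2*factorial(n) + n*factorial(n) + 6*factorial(n)).

S(n) = 2^{- n - 1} \left(15 \cdot 2^{n} - 4 n^{4} n! - 16 n^{3} n! - 17 n^{2} n! + n n! + 6 n!\right)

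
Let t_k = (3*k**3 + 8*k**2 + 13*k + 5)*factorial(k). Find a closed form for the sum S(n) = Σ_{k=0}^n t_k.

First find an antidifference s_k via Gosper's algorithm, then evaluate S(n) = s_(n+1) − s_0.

r(k) = (3*k**4 + 20*k**3 + 55*k**2 + 67*k + 29)/(3*k**3 + 8*k**2 + 13*k + 5) after simplifying.
Normal form (A,B,C) = (k + 1, 1, k**3 + 8*k**2/3 + 13*k/3 + 5/3).
Key eq: (k + 1)·f(k+1) = (1)·f(k) + (k**3 + 8*k**2/3 + 13*k/3 + 5/3).
d = 2 from the (1,0,3) case.
Match coefficients ⇒ f(k) = (3*k**2 + 2*k + 2)/3.
Then R = B(k−1)f/C = (3*k**2 + 2*k + 2)/(3*k**3 + 8*k**2 + 13*k + 5), so s_k = R(k)·t_k = (3*k**2 + 2*k + 2)*factorial(k).
s_(k+1) − s_k = (3*k**3 + 8*k**2 + 13*k + 5)*factorial(k) = t_k.
s_(n+1) = (3*n**2 + 8*n + 7)*factorial(n + 1) and s_(0) = 2, so S(n) = 3*n**3*factorial(n) + 11*n**2*factorial(n) + 15*n*factorial(n) + 7*factorial(n) - 2.

S(n) = 3*n**3*factorial(n) + 11*n**2*factorial(n) + 15*n*factorial(n) + 7*factorial(n) - 2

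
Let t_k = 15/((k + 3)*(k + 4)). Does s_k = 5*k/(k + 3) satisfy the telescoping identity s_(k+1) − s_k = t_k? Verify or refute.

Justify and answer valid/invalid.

s_(k+1) = 5*(k + 1)/(k + 4)
s_(k+1) − s_k = 15/(k**2 + 7*k + 12)
(s_(k+1) − s_k) − t_k = 0

Valid — Δs_k = t_k.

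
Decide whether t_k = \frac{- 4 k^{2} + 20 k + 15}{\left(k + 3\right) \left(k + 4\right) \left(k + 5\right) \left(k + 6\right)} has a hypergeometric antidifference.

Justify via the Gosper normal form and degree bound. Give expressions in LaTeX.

r(k) = (4*k**3 - 67*k - 93)/(4*k**3 + 8*k**2 - 155*k - 105) after simplifying.
Take A(k)=k + 3, B(k)=k + 7, C(k)=k**2 - 5*k - 15/4.
Need (k + 3)·f(k+1) − (k + 6)·f(k) = k**2 - 5*k - 15/4.
Degrees (1,1,2) ⇒ d ≤ 3.
Coefficient equations give f(k) = k*(k**2 - 68*k - 33)/80.
Certificate R = B(k−1)f/C = k*(k + 6)*(k**2 - 68*k - 33)/(20*(4*k**2 - 20*k - 15)) gives s_k = k*(-k**2 + 68*k + 33)/(20*(k + 3)*(k + 4)*(k + 5)).
Verify: (-4*k**2 + 20*k + 15)/(k**4 + 18*k**3 + 119*k**2 + 342*k + 360) matches t_k.

Yes. s_k = \frac{k \left(- k^{2} + 68 k + 33\right)}{20 \left(k + 3\right) \left(k + 4\right) \left(k + 5\right)}.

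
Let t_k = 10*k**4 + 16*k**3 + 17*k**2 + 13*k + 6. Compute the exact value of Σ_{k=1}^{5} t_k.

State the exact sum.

r(k) = (10*k**4 + 56*k**3 + 125*k**2 + 135*k + 62)/(10*k**4 + 16*k**3 + 17*k**2 + 13*k + 6) after simplifying.
Normal form (A,B,C) = (1, 1, k**4 + 8*k**3/5 + 17*k**2/10 + 13*k/10 + 3/5).
Set up (1)·f(k+1) − (1)·f(k) − (k**4 + 8*k**3/5 + 17*k**2/10 + 13*k/10 + 3/5) = 0.
Degrees (0,0,4) ⇒ d ≤ 5.
Coefficient equations give f(k) = k*(2*k**4 - k**3 + k**2 + 2*k + 2)/10.
R(k) = B(k−1)·f(k)/C(k) = k*(2*k**4 - k**3 + k**2 + 2*k + 2)/(10*k**4 + 16*k**3 + 17*k**2 + 13*k + 6); s_k = R·t_k = k*(2*k**4 - k**3 + k**2 + 2*k + 2).
Δs = 10*k**4 + 16*k**3 + 17*k**2 + 13*k + 6, as required.
Telescoping: Σ = s_(6) − s_(1) = 14556 − (6) = 14550.

Σ = 14550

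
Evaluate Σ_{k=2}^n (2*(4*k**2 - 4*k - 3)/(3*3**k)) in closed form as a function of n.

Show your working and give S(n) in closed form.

Ratio r(k) = (4*k**2 + 4*k - 3)/(3*(4*k**2 - 4*k - 3)).
A = 1/3, B = 1, C = k**2 - k - 3/4.
Need (1/3)·f(k+1) − (1)·f(k) = k**2 - k - 3/4.
Degrees (0,0,2) ⇒ d ≤ 2.
Solving with deg f ≤ 2: f(k) = -3*(2*k - 1)*(2*k + 1)/8.
Get s_k = R·t_k = (1 - 4*k**2)/3**k with R(k) = B(k−1)f(k)/C(k) = -3*(2*k - 1)/(2*(2*k - 3)).
Check: Δs_k = 2*(4*k**2 - 4*k - 3)/(3*3**k). ✓
s_(n+1) = 3**(-n - 1)*(-4*n**2 - 8*n - 3) and s_(2) = -5/3, so S(n) = 3**(-n - 1)*(5*3**n - 4*n**2 - 8*n - 3).

S(n) = 3**(-n - 1)*(5*3**n - 4*n**2 - 8*n - 3)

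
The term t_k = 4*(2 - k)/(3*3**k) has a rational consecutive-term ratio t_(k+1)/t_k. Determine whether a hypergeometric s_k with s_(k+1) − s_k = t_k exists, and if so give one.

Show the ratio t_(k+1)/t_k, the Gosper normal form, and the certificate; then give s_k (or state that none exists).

s_k = (2*k - 3)/3**k

Compute t_(k+1)/t_k: get (k - 1)/(3*(k - 2)).
So A=1/3 and B=1, with C=k - 2.
Need (1/3)·f(k+1) − (1)·f(k) = k - 2.
From deg A=0, deg B=0, deg C=1: d=1.
Solve for f: f(k) = -3*(2*k - 3)/4 (degree 1 ≤ 1).
Certificate R = B(k−1)f/C = -3*(2*k - 3)/(4*(k - 2)) gives s_k = (2*k - 3)/3**k.
Δs = 4*(2 - k)/(3*3**k), as required.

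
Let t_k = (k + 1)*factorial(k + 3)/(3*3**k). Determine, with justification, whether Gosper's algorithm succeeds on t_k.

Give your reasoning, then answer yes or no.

r(k) = (k + 2)*(k + 4)/(3*(k + 1)) after simplifying.
Factor: A=k/3 + 4/3; B=1; C=k + 1.
Set up (k/3 + 4/3)·f(k+1) − (1)·f(k) − (k + 1) = 0.
deg f ≤ 0 (via 1,0,1).
Match coefficients ⇒ f(k) = 3.
Certificate R = B(k−1)f/C = 3/(k + 1) gives s_k = factorial(k + 3)/3**k.
Check: Δs_k = (k + 1)*factorial(k + 3)/(3*3**k). ✓

Yes. s_k = factorial(k + 3)/3**k.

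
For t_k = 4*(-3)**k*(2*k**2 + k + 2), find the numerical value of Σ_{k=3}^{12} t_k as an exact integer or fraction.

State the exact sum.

Σ = 500617044

Compute t_(k+1)/t_k: get 3*(-2*k**2 - 5*k - 5)/(2*k**2 + k + 2).
A = -3, B = 1, C = k**2 + k/2 + 1.
f must satisfy (-3)·f(k+1) − (1)·f(k) = k**2 + k/2 + 1.
deg f ≤ 2 (via 0,0,2).
A polynomial solution: f(k) = -(k**2 - k + 1)/4.
R(k) = B(k−1)·f(k)/C(k) = -(k**2 - k + 1)/(2*(2*k**2 + k + 2)); s_k = R·t_k = 2*(-3)**k*(-k**2 + k - 1).
Δs = 4*(-3)**k*(2*k**2 + k + 2), as required.
Sum = s_(13) − s_(3); s_(13) = 500617422, s_(3) = 378 ⇒ 500617044.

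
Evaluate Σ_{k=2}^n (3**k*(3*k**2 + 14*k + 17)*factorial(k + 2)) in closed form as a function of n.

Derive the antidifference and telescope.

Ratio r(k) = 3*(3*k**3 + 29*k**2 + 94*k + 102)/(3*k**2 + 14*k + 17).
Normal form (A,B,C) = (3*k + 9, 1, k**2 + 14*k/3 + 17/3).
Solve (3*k + 9)·f(k+1) − (1)·f(k) = k**2 + 14*k/3 + 17/3.
From deg A=1, deg B=0, deg C=2: d=1.
Coefficient equations give f(k) = (k + 1)/3.
Certificate R = B(k−1)f/C = (k + 1)/(3*k**2 + 14*k + 17) gives s_k = 3**k*(k + 1)*factorial(k + 2).
Check: Δs_k = 3**k*(3*k**2 + 14*k + 17)*factorial(k + 2). ✓
s_(n+1) = 3**(n + 1)*(n + 2)*factorial(n + 3) and s_(2) = 648, so S(n) = 3*3**n*n*factorial(n + 3) + 6*3**n*factorial(n + 3) - 648.

S(n) = 3*3**n*n*factorial(n + 3) + 6*3**n*factorial(n + 3) - 648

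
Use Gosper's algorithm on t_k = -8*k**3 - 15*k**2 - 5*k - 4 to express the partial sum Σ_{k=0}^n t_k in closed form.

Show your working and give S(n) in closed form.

S(n) = -2*n**4 - 9*n**3 - 12*n**2 - 9*n - 4

Compute t_(k+1)/t_k: get (8*k**3 + 39*k**2 + 59*k + 32)/(8*k**3 + 15*k**2 + 5*k + 4).
Normal form (A,B,C) = (1, 1, k**3 + 15*k**2/8 + 5*k/8 + 1/2).
Need (1)·f(k+1) − (1)·f(k) = k**3 + 15*k**2/8 + 5*k/8 + 1/2.
From deg A=0, deg B=0, deg C=3: d=4.
A polynomial solution: f(k) = k*(2*k**3 + k**2 - 3*k + 4)/8.
Get s_k = R·t_k = k*(-2*k**3 - k**2 + 3*k - 4) with R(k) = B(k−1)f(k)/C(k) = k*(2*k**3 + k**2 - 3*k + 4)/(8*k**3 + 15*k**2 + 5*k + 4).
Check: Δs_k = -8*k**3 - 15*k**2 - 5*k - 4. ✓
Telescope: S(n) = s_(n+1) − s_(0) = -2*n**4 - 9*n**3 - 12*n**2 - 9*n - 4 − (0) = -2*n**4 - 9*n**3 - 12*n**2 - 9*n - 4.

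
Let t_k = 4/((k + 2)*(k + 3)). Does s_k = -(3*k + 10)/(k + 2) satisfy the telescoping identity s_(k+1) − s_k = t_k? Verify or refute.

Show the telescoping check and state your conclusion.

valid (s_(k+1) − s_k reduces to t_k)

s_(k+1) = (-3*k - 13)/(k + 3)
s_(k+1) − s_k = 4/(k**2 + 5*k + 6)
(s_(k+1) − s_k) − t_k = 0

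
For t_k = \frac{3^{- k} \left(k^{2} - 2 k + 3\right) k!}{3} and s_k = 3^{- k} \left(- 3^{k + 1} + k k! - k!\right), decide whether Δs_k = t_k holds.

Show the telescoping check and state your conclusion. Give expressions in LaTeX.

Valid: the claim telescopes to t_k.

s_(k+1) = (-9*3**k + k**2*factorial(k) + k*factorial(k))/(3*3**k)
s_(k+1) − s_k = (k**2 - 2*k + 3)*factorial(k)/(3*3**k)
(s_(k+1) − s_k) − t_k = 0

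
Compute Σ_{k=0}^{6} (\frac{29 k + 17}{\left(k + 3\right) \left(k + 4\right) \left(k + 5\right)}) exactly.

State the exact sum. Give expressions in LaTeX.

r(k) = (k + 3)*(29*k + 46)/((k + 6)*(29*k + 17)) after simplifying.
Gosper form: A/B · C(k+1)/C(k) with A=k + 3, B=k + 6, C=k + 17/29.
Set up (k + 3)·f(k+1) − (k + 5)·f(k) − (k + 17/29) = 0.
deg f ≤ 2 (via 1,1,1).
A polynomial solution: f(k) = k*(13*k + 4)/87.
R(k) = B(k−1)·f(k)/C(k) = k*(k + 5)*(13*k + 4)/(3*(29*k + 17)); s_k = R·t_k = k*(13*k + 4)/(3*(k + 3)*(k + 4)).
Δs = (29*k + 17)/(k**3 + 12*k**2 + 47*k + 60), as required.
Evaluate s at k=7 and k=0: 133/66 and 0; difference 133/66.

Σ = 133/66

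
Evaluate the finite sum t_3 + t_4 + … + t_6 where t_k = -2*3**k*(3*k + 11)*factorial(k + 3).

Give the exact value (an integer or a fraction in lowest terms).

Σ = -15872332320

Compute t_(k+1)/t_k: get 3*(k + 4)*(3*k + 14)/(3*k + 11).
Factor: A=3*k + 12; B=1; C=k + 11/3.
Key eq: (3*k + 12)·f(k+1) = (1)·f(k) + (k + 11/3).
Bound: deg f ≤ 0.
Solving with deg f ≤ 0: f(k) = 1/3.
So s_k = (B(k−1)f/C)·t_k = (1/(3*k + 11))·t_k = -2*3**k*factorial(k + 3).
s_(k+1) − s_k = -2*3**k*(3*k + 11)*factorial(k + 3) = t_k.
Sum = s_(7) − s_(3); s_(7) = -15872371200, s_(3) = -38880 ⇒ -15872332320.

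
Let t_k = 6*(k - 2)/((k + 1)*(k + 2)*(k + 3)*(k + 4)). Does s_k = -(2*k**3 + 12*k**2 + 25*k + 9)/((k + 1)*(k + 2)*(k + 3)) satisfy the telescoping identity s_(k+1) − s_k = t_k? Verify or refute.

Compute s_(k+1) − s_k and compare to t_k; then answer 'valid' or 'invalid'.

s_(k+1) = (-25*k - 2*(k + 1)**3 - 12*(k + 1)**2 - 34)/((k + 2)*(k + 3)*(k + 4))
s_(k+1) − s_k = 6*(k - 2)/(k**4 + 10*k**3 + 35*k**2 + 50*k + 24)
(s_(k+1) − s_k) − t_k = 0

Valid: the claim telescopes to t_k.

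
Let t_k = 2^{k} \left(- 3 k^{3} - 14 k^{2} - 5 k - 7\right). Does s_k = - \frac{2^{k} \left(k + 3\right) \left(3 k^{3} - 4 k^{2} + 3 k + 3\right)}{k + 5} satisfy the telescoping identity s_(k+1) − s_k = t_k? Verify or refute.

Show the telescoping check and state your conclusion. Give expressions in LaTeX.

s_(k+1) = 2**(k + 1)*(-3*k**4 - 17*k**3 - 24*k**2 - 21*k - 20)/(k + 6)
s_(k+1) − s_k = 2**k*(-3*k**5 - 41*k**4 - 197*k**3 - 324*k**2 - 169*k - 146)/(k**2 + 11*k + 30)
(s_(k+1) − s_k) − t_k = 2**(k + 1)*(3*k**4 + 26*k**3 + 79*k**2 + 29*k + 32)/(k**2 + 11*k + 30)

Invalid: residual \frac{2^{k + 1} \left(3 k^{4} + 26 k^{3} + 79 k^{2} + 29 k + 32\right)}{k^{2} + 11 k + 30} ≠ 0.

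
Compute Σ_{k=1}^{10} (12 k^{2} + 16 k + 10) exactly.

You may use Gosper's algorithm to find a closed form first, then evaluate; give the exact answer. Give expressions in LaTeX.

Compute t_(k+1)/t_k: get (6*k**2 + 20*k + 19)/(6*k**2 + 8*k + 5).
Gosper form: A/B · C(k+1)/C(k) with A=1, B=1, C=k**2 + 4*k/3 + 5/6.
Key eq: (1)·f(k+1) = (1)·f(k) + (k**2 + 4*k/3 + 5/6).
deg f ≤ 3 (via 0,0,2).
Match coefficients ⇒ f(k) = k*(2*k**2 + k + 2)/6.
R(k) = B(k−1)·f(k)/C(k) = k*(2*k**2 + k + 2)/(6*k**2 + 8*k + 5); s_k = R·t_k = 2*k*(2*k**2 + k + 2).
Δs = 12*k**2 + 16*k + 10, as required.
Telescoping: Σ = s_(11) − s_(1) = 5610 − (10) = 5600.

Σ = 5600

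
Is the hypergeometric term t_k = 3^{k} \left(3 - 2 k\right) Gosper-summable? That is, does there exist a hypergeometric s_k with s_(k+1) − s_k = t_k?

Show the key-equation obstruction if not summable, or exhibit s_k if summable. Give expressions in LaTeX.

Compute t_(k+1)/t_k: get 3*(2*k - 1)/(2*k - 3).
So A=3 and B=1, with C=k - 3/2.
Set up (3)·f(k+1) − (1)·f(k) − (k - 3/2) = 0.
deg f ≤ 1 (via 0,0,1).
Match coefficients ⇒ f(k) = (k - 3)/2.
R(k) = B(k−1)·f(k)/C(k) = (k - 3)/(2*k - 3); s_k = R·t_k = 3**k*(3 - k).
Δs = 3**k*(3 - 2*k), as required.

Yes. s_k = 3^{k} \left(3 - k\right).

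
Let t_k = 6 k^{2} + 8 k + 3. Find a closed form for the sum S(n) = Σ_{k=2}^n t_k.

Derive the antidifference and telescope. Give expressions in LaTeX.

S(n) = 2 n^{3} + 7 n^{2} + 8 n - 17

t_(k+1)/t_k = (6*k**2 + 20*k + 17)/(6*k**2 + 8*k + 3).
A = 1, B = 1, C = k**2 + 4*k/3 + 1/2.
f must satisfy (1)·f(k+1) − (1)·f(k) = k**2 + 4*k/3 + 1/2.
d = 3 from the (0,0,2) case.
Match coefficients ⇒ f(k) = k**2*(2*k + 1)/6.
Then R = B(k−1)f/C = k**2*(2*k + 1)/(6*k**2 + 8*k + 3), so s_k = R(k)·t_k = k**2*(2*k + 1).
Check: Δs_k = 6*k**2 + 8*k + 3. ✓
Telescope: S(n) = s_(n+1) − s_(2) = 2*n**3 + 7*n**2 + 8*n + 3 − (20) = 2*n**3 + 7*n**2 + 8*n - 17.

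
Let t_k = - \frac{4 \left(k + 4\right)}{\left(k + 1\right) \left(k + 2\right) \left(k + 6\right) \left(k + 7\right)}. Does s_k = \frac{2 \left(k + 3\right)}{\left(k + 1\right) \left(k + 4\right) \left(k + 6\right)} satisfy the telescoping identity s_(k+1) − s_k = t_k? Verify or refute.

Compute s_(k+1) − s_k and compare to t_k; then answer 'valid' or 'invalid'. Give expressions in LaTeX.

s_(k+1) = 2*(k + 4)/((k + 2)*(k + 5)*(k + 7))
s_(k+1) − s_k = 2*(-2*k**3 - 23*k**2 - 87*k - 114)/(k**6 + 25*k**5 + 247*k**4 + 1219*k**3 + 3112*k**2 + 3796*k + 1680)
(s_(k+1) − s_k) − t_k = 2*(3*k**2 + 25*k + 46)/(k**6 + 25*k**5 + 247*k**4 + 1219*k**3 + 3112*k**2 + 3796*k + 1680)

Invalid: residual \frac{2 \left(3 k^{2} + 25 k + 46\right)}{k^{6} + 25 k^{5} + 247 k^{4} + 1219 k^{3} + 3112 k^{2} + 3796 k + 1680} ≠ 0.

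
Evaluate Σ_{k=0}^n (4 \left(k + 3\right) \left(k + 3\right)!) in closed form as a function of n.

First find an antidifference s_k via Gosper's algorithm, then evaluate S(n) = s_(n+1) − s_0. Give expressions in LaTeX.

t_(k+1)/t_k = (k + 4)**2/(k + 3).
A = k + 4, B = 1, C = k + 3.
Solve (k + 4)·f(k+1) − (1)·f(k) = k + 3.
deg f ≤ 0 (via 1,0,1).
Coefficient equations give f(k) = 1.
R(k) = B(k−1)·f(k)/C(k) = 1/(k + 3); s_k = R·t_k = 4*factorial(k + 3).
Check: Δs_k = 4*(k + 3)*factorial(k + 3). ✓
Σ_(k=0)^n t_k = s_(n+1) − s_(0) = (4*factorial(n + 4)) − (24), i.e. 4*factorial(n + 4) - 24.

S(n) = 4 \left(n + 4\right)! - 24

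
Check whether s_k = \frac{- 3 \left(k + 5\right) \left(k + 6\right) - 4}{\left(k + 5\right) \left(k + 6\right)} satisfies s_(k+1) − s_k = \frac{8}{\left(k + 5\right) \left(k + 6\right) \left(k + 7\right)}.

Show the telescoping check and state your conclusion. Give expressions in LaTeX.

Valid: the claim telescopes to t_k.

s_(k+1) = (-3*(k + 6)*(k + 7) - 4)/((k + 6)*(k + 7))
s_(k+1) − s_k = 8/(k**3 + 18*k**2 + 107*k + 210)
(s_(k+1) − s_k) − t_k = 0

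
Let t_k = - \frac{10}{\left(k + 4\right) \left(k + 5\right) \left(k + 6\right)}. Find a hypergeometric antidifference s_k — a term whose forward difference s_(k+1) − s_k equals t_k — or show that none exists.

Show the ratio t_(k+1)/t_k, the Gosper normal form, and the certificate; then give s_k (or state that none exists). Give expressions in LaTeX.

s_k = \frac{k \left(- k - 9\right)}{4 \left(k + 4\right) \left(k + 5\right)}

Compute t_(k+1)/t_k: get (k + 4)/(k + 7).
A = k + 4, B = k + 7, C = 1.
Key eq: (k + 4)·f(k+1) = (k + 6)·f(k) + (1).
deg f ≤ 2 (via 1,1,0).
Coefficient equations give f(k) = k*(k + 9)/40.
Get s_k = R·t_k = k*(-k - 9)/(4*(k + 4)*(k + 5)) with R(k) = B(k−1)f(k)/C(k) = k*(k + 6)*(k + 9)/40.
Check: Δs_k = -10/(k**3 + 15*k**2 + 74*k + 120). ✓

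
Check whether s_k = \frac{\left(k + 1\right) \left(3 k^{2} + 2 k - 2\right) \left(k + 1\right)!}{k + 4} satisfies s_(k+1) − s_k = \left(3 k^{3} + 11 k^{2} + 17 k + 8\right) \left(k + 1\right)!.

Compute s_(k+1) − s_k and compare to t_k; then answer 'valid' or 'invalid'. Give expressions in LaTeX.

s_(k+1) = (k + 2)*(3*k**2 + 8*k + 3)*factorial(k + 2)/(k + 5)
s_(k+1) − s_k = (3*k**5 + 29*k**4 + 107*k**3 + 207*k**2 + 190*k + 58)*factorial(k + 1)/((k + 4)*(k + 5))
(s_(k+1) − s_k) − t_k = -3*(3*k**4 + 23*k**3 + 58*k**2 + 74*k + 34)*factorial(k + 1)/((k + 4)*(k + 5))

Invalid: residual - \frac{3 \left(3 k^{4} + 23 k^{3} + 58 k^{2} + 74 k + 34\right) \left(k + 1\right)!}{\left(k + 4\right) \left(k + 5\right)} ≠ 0.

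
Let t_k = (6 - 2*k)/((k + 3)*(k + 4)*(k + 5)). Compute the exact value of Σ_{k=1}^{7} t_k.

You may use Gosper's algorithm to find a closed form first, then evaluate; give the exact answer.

r(k) = (k - 2)*(k + 3)/((k - 3)*(k + 6)) after simplifying.
Take A(k)=k + 3, B(k)=k + 6, C(k)=k - 3.
Set up (k + 3)·f(k+1) − (k + 5)·f(k) − (k - 3) = 0.
Degrees (1,1,1) ⇒ d ≤ 2.
Solving with deg f ≤ 2: f(k) = -k.
Get s_k = R·t_k = 2*k/((k + 3)*(k + 4)) with R(k) = B(k−1)f(k)/C(k) = -k*(k + 5)/(k - 3).
Verify: 2*(3 - k)/(k**3 + 12*k**2 + 47*k + 60) matches t_k.
Sum = s_(8) − s_(1); s_(8) = 4/33, s_(1) = 1/10 ⇒ 7/330.

Σ = 7/330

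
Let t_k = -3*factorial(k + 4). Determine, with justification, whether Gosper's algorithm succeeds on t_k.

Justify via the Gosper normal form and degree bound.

r(k) = k + 5 after simplifying.
A = k + 5, B = 1, C = 1.
Key eq: (k + 5)·f(k+1) = (1)·f(k) + (1).
d = -1 from the (1,0,0) case.
deg f ≤ -1 is impossible — no certificate.

No — negative degree bound, so no certificate f.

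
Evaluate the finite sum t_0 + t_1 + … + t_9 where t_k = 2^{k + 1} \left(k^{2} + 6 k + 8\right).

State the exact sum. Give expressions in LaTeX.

t_(k+1)/t_k = 2*(k**2 + 8*k + 15)/(k**2 + 6*k + 8).
Take A(k)=2, B(k)=1, C(k)=k**2 + 6*k + 8.
Solve (2)·f(k+1) − (1)·f(k) = k**2 + 6*k + 8.
d = 2 from the (0,0,2) case.
Coefficient equations give f(k) = k**2 + 2*k + 2.
Get s_k = R·t_k = 2**(k + 1)*(k**2 + 2*k + 2) with R(k) = B(k−1)f(k)/C(k) = (k**2 + 2*k + 2)/((k + 2)*(k + 4)).
Verify: 2**(k + 1)*(k**2 + 6*k + 8) matches t_k.
Telescoping: Σ = s_(10) − s_(0) = 249856 − (4) = 249852.

Σ = 249852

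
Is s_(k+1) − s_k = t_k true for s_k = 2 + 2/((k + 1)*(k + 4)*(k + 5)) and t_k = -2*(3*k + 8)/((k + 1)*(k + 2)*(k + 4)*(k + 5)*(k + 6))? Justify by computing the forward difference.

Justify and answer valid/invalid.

s_(k+1) = 2 + 2/((k + 2)*(k + 5)*(k + 6))
s_(k+1) − s_k = 2*(-3*k - 8)/(k**5 + 18*k**4 + 121*k**3 + 372*k**2 + 508*k + 240)
(s_(k+1) − s_k) − t_k = 0

valid (s_(k+1) − s_k reduces to t_k)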